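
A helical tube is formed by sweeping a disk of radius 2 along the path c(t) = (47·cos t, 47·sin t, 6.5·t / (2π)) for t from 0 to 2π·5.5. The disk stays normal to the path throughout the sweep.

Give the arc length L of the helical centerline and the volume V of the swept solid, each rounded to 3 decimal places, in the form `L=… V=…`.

L=1624.597 V=20415.285

2πR = 2π·47 = 295.309709
per-turn = √(295.309709² + 6.5²) = √(87207.8245 + 42.25) = √87250.0745 = 295.381236
L = 5.5 × 295.381236 = 1624.596797
V = π·2² × L = 12.566371 × 1624.596797 = 20415.285452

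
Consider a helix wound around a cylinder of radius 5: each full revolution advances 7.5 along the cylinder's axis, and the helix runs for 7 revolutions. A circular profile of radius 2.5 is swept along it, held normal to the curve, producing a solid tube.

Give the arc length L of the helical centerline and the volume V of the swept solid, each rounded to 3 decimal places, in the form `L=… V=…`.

L=226.091 V=4439.294

2πR = 2π·5 = 31.415927
per-turn = √(31.415927² + 7.5²) = √(986.9604 + 56.25) = √1043.2104 = 32.298768
L = 7 × 32.298768 = 226.091379
V = π·2.5² × L = 19.634954 × 226.091379 = 4439.293842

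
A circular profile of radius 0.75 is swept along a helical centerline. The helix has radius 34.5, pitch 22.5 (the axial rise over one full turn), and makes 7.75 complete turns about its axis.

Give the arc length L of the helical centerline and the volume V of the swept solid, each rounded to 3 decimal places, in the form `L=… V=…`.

2πR = 2π·34.5 = 216.769893
per-turn = √(216.769893² + 22.5²) = √(46989.1866 + 506.25) = √47495.4366 = 217.934478
L = 7.75 × 217.934478 = 1688.992202
V = π·0.75² × L = 1.767146 × 1688.992202 = 2984.695590

L=1688.992 V=2984.696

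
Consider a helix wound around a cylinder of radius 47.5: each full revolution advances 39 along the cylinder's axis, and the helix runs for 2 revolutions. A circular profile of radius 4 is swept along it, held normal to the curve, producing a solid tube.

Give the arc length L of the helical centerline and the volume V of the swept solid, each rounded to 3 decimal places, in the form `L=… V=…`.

L=601.977 V=30258.681

2πR = 2π·47.5 = 298.451302
per-turn = √(298.451302² + 39²) = √(89073.1797 + 1521) = √90594.1797 = 300.988670
L = 2 × 300.988670 = 601.977341
V = π·4² × L = 50.265482 × 601.977341 = 30258.681466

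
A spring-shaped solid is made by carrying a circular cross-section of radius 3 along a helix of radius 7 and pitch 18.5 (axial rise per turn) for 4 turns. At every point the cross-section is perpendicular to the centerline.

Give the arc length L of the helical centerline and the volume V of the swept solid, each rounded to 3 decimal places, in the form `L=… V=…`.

L=190.859 V=5396.405

2πR = 2π·7 = 43.982297
per-turn = √(43.982297² + 18.5²) = √(1934.4425 + 342.25) = √2276.6925 = 47.714699
L = 4 × 47.714699 = 190.858794
V = π·3² × L = 28.274334 × 190.858794 = 5396.405277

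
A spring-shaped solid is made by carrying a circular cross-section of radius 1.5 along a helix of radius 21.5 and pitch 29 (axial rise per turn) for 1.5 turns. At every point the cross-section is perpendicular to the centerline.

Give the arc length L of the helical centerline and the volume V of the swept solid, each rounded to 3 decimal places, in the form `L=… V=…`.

2πR = 2π·21.5 = 135.088484
per-turn = √(135.088484² + 29²) = √(18248.8985 + 841) = √19089.8985 = 138.166199
L = 1.5 × 138.166199 = 207.249298
V = π·1.5² × L = 7.068583 × 207.249298 = 1464.958965

L=207.249 V=1464.959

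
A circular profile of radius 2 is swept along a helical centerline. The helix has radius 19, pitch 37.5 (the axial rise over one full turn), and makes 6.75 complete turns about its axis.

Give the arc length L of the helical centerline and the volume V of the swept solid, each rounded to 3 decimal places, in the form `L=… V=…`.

2πR = 2π·19 = 119.380521
per-turn = √(119.380521² + 37.5²) = √(14251.7088 + 1406.25) = √15657.9588 = 125.131766
L = 6.75 × 125.131766 = 844.639418
V = π·2² × L = 12.566371 × 844.639418 = 10614.051957

L=844.639 V=10614.052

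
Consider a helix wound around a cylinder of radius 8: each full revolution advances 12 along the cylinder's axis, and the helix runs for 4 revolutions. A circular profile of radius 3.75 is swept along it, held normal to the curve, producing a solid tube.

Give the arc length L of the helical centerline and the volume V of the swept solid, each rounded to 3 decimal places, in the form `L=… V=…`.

2πR = 2π·8 = 50.265482
per-turn = √(50.265482² + 12²) = √(2526.6187 + 144) = √2670.6187 = 51.678029
L = 4 × 51.678029 = 206.712118
V = π·3.75² × L = 44.178647 × 206.712118 = 9132.261617

L=206.712 V=9132.262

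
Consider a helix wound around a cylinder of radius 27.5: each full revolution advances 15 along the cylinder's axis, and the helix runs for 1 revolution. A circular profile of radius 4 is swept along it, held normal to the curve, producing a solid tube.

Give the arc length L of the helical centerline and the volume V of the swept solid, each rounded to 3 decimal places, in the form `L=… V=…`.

L=173.437 V=8717.918

2πR = 2π·27.5 = 172.787596
per-turn = √(172.787596² + 15²) = √(29855.5533 + 225) = √30080.5533 = 173.437462
L = 1 × 173.437462 = 173.437462
V = π·4² × L = 50.265482 × 173.437462 = 8717.917716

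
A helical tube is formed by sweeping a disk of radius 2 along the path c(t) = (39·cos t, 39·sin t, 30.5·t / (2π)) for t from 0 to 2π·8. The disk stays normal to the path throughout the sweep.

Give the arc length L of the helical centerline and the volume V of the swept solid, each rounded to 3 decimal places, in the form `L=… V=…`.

2πR = 2π·39 = 245.044227
per-turn = √(245.044227² + 30.5²) = √(60046.6732 + 930.25) = √60976.9232 = 246.935059
L = 8 × 246.935059 = 1975.480469
V = π·2² × L = 12.566371 × 1975.480469 = 24824.619714

L=1975.480 V=24824.620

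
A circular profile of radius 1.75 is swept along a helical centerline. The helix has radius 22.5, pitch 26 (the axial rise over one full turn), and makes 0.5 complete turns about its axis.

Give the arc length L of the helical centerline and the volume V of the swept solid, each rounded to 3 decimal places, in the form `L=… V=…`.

L=71.871 V=691.483

2πR = 2π·22.5 = 141.371669
per-turn = √(141.371669² + 26²) = √(19985.9489 + 676) = √20661.9489 = 143.742648
L = 0.5 × 143.742648 = 71.871324
V = π·1.75² × L = 9.621128 × 71.871324 = 691.483173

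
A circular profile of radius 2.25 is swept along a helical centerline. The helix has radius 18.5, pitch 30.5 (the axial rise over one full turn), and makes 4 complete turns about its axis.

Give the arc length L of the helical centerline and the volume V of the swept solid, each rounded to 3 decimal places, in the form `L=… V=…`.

L=480.695 V=7645.126

2πR = 2π·18.5 = 116.238928
per-turn = √(116.238928² + 30.5²) = √(13511.4884 + 930.25) = √14441.7384 = 120.173784
L = 4 × 120.173784 = 480.695137
V = π·2.25² × L = 15.904313 × 480.695137 = 7645.125826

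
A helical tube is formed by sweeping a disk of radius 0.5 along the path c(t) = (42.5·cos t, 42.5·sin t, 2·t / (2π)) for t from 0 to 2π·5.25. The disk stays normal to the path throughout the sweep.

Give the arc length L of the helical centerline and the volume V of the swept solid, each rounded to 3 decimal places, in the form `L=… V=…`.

2πR = 2π·42.5 = 267.035376
per-turn = √(267.035376² + 2²) = √(71307.8918 + 4) = √71311.8918 = 267.042865
L = 5.25 × 267.042865 = 1401.975042
V = π·0.5² × L = 0.785398 × 1401.975042 = 1101.108623

L=1401.975 V=1101.109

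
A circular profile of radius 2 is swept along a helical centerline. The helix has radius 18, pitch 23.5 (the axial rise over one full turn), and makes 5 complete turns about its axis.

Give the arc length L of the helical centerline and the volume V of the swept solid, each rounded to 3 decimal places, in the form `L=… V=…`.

L=577.565 V=7257.897

2πR = 2π·18 = 113.097336
per-turn = √(113.097336² + 23.5²) = √(12791.0073 + 552.25) = √13343.2573 = 115.513018
L = 5 × 115.513018 = 577.565089
V = π·2² × L = 12.566371 × 577.565089 = 7257.896968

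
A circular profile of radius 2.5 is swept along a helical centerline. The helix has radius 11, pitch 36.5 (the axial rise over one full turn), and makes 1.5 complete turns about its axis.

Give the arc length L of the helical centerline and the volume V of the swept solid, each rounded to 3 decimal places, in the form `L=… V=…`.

L=117.241 V=2302.031

2πR = 2π·11 = 69.115038
per-turn = √(69.115038² + 36.5²) = √(4776.8885 + 1332.25) = √6109.1385 = 78.160978
L = 1.5 × 78.160978 = 117.241467
V = π·2.5² × L = 19.634954 × 117.241467 = 2302.030830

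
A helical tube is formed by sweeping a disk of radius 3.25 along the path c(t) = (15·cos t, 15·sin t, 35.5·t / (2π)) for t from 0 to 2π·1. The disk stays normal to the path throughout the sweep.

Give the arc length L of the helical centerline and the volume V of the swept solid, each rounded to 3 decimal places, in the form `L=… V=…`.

L=100.712 V=3341.931

2πR = 2π·15 = 94.247780
per-turn = √(94.247780² + 35.5²) = √(8882.6440 + 1260.25) = √10142.8940 = 100.711936
L = 1 × 100.711936 = 100.711936
V = π·3.25² × L = 33.183072 × 100.711936 = 3341.931449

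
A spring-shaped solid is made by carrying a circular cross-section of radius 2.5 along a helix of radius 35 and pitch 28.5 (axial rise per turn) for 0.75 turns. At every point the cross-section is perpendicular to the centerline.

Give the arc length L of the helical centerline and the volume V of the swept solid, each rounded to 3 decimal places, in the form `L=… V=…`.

L=166.313 V=3265.547

2πR = 2π·35 = 219.911486
per-turn = √(219.911486² + 28.5²) = √(48361.0616 + 812.25) = √49173.3116 = 221.750562
L = 0.75 × 221.750562 = 166.312921
V = π·2.5² × L = 19.634954 × 166.312921 = 3265.546571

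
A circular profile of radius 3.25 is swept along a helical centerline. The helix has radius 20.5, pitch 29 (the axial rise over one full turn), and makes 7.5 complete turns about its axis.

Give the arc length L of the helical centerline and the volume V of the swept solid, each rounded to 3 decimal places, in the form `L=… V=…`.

L=990.222 V=32858.599

2πR = 2π·20.5 = 128.805299
per-turn = √(128.805299² + 29²) = √(16590.8050 + 841) = √17431.8050 = 132.029561
L = 7.5 × 132.029561 = 990.221708
V = π·3.25² × L = 33.183072 × 990.221708 = 32858.598635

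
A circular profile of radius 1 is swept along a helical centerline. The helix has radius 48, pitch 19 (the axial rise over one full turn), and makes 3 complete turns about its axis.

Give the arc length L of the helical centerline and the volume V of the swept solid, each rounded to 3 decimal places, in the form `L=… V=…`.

L=906.572 V=2848.081

2πR = 2π·48 = 301.592895
per-turn = √(301.592895² + 19²) = √(90958.2742 + 361) = √91319.2742 = 302.190791
L = 3 × 302.190791 = 906.572373
V = π·1² × L = 3.141593 × 906.572373 = 2848.081107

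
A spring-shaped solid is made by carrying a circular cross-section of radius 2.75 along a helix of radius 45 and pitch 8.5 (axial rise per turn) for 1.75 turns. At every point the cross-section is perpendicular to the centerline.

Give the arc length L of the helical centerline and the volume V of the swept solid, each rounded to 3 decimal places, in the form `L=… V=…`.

2πR = 2π·45 = 282.743339
per-turn = √(282.743339² + 8.5²) = √(79943.7956 + 72.25) = √80016.0456 = 282.871076
L = 1.75 × 282.871076 = 495.024383
V = π·2.75² × L = 23.758294 × 495.024383 = 11760.935049

L=495.024 V=11760.935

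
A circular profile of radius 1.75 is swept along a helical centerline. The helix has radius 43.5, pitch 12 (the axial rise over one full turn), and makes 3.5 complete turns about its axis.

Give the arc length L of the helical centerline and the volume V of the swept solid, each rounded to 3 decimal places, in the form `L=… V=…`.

L=957.537 V=9212.581

2πR = 2π·43.5 = 273.318561
per-turn = √(273.318561² + 12²) = √(74703.0357 + 144) = √74847.0357 = 273.581863
L = 3.5 × 273.581863 = 957.536520
V = π·1.75² × L = 9.621128 × 957.536520 = 9212.580948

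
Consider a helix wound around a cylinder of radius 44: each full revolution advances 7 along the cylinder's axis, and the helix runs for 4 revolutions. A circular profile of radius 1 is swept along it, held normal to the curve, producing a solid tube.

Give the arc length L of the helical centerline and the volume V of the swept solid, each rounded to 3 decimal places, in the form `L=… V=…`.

2πR = 2π·44 = 276.460154
per-turn = √(276.460154² + 7²) = √(76430.2165 + 49) = √76479.2165 = 276.548760
L = 4 × 276.548760 = 1106.195039
V = π·1² × L = 3.141593 × 1106.195039 = 3475.214207

L=1106.195 V=3475.214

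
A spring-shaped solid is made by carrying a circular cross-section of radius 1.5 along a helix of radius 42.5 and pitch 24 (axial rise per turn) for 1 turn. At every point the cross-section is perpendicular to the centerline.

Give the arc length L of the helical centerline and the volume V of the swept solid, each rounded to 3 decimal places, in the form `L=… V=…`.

L=268.112 V=1895.170

2πR = 2π·42.5 = 267.035376
per-turn = √(267.035376² + 24²) = √(71307.8918 + 576) = √71883.8918 = 268.111715
L = 1 × 268.111715 = 268.111715
V = π·1.5² × L = 7.068583 × 268.111715 = 1895.170038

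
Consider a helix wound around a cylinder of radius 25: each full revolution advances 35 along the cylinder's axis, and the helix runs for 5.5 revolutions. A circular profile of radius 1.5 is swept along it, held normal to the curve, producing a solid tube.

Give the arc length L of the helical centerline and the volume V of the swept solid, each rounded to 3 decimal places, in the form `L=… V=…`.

L=885.124 V=6256.575

2πR = 2π·25 = 157.079633
per-turn = √(157.079633² + 35²) = √(24674.0110 + 1225) = √25899.0110 = 160.931697
L = 5.5 × 160.931697 = 885.124332
V = π·1.5² × L = 7.068583 × 885.124332 = 6256.575222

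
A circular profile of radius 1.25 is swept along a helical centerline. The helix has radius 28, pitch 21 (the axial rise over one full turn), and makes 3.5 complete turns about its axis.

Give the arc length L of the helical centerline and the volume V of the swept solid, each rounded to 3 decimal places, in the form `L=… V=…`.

L=620.123 V=3044.023

2πR = 2π·28 = 175.929189
per-turn = √(175.929189² + 21²) = √(30951.0794 + 441) = √31392.0794 = 177.178101
L = 3.5 × 177.178101 = 620.123353
V = π·1.25² × L = 4.908739 × 620.123353 = 3044.023390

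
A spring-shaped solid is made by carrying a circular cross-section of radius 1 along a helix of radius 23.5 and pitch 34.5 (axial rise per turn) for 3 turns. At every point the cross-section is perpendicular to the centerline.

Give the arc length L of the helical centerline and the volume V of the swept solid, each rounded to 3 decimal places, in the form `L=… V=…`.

L=454.895 V=1429.096

2πR = 2π·23.5 = 147.654855
per-turn = √(147.654855² + 34.5²) = √(21801.9561 + 1190.25) = √22992.2061 = 151.631811
L = 3 × 151.631811 = 454.895433
V = π·1² × L = 3.141593 × 454.895433 = 1429.096151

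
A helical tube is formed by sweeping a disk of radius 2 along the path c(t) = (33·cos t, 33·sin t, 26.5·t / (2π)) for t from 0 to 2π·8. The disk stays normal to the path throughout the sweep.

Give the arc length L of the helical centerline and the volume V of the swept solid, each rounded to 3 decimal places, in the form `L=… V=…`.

2πR = 2π·33 = 207.345115
per-turn = √(207.345115² + 26.5²) = √(42991.9968 + 702.25) = √43694.2468 = 209.031688
L = 8 × 209.031688 = 1672.253508
V = π·2² × L = 12.566371 × 1672.253508 = 21014.157336

L=1672.254 V=21014.157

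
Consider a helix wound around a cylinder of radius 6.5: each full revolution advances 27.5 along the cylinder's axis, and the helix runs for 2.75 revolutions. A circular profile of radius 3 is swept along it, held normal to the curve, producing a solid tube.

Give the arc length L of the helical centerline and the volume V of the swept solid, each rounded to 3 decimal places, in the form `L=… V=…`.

2πR = 2π·6.5 = 40.840704
per-turn = √(40.840704² + 27.5²) = √(1667.9631 + 756.25) = √2424.2131 = 49.236299
L = 2.75 × 49.236299 = 135.399822
V = π·3² × L = 28.274334 × 135.399822 = 3828.339786

L=135.400 V=3828.340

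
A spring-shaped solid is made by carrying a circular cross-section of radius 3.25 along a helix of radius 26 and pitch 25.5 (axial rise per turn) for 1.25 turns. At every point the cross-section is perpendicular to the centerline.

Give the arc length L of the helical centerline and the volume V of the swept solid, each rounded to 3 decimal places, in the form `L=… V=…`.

2πR = 2π·26 = 163.362818
per-turn = √(163.362818² + 25.5²) = √(26687.4103 + 650.25) = √27337.6603 = 165.341042
L = 1.25 × 165.341042 = 206.676303
V = π·3.25² × L = 33.183072 × 206.676303 = 6858.154726

L=206.676 V=6858.155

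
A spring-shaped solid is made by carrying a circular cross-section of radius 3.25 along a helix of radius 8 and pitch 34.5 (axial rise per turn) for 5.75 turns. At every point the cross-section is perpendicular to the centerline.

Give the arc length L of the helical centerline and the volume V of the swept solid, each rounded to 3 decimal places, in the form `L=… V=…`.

L=350.555 V=11632.500

2πR = 2π·8 = 50.265482
per-turn = √(50.265482² + 34.5²) = √(2526.6187 + 1190.25) = √3716.8687 = 60.966128
L = 5.75 × 60.966128 = 350.555234
V = π·3.25² × L = 33.183072 × 350.555234 = 11632.499720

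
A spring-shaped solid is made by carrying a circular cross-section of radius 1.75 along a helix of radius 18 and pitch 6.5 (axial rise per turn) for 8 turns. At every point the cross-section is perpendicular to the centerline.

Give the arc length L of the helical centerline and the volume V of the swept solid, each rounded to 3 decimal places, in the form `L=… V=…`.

L=906.272 V=8719.356

2πR = 2π·18 = 113.097336
per-turn = √(113.097336² + 6.5²) = √(12791.0073 + 42.25) = √12833.2573 = 113.283968
L = 8 × 113.283968 = 906.271740
V = π·1.75² × L = 9.621128 × 906.271740 = 8719.355965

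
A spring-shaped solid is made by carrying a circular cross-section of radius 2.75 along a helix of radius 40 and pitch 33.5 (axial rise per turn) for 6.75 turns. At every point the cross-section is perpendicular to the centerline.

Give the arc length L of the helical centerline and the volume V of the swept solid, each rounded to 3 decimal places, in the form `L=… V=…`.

L=1711.464 V=40661.467

2πR = 2π·40 = 251.327412
per-turn = √(251.327412² + 33.5²) = √(63165.4682 + 1122.25) = √64287.7182 = 253.550228
L = 6.75 × 253.550228 = 1711.464040
V = π·2.75² × L = 23.758294 × 1711.464040 = 40661.466582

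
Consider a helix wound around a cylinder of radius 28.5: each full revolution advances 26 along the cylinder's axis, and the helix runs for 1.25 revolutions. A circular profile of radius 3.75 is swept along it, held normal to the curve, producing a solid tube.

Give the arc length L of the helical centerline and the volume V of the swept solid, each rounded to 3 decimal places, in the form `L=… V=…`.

2πR = 2π·28.5 = 179.070781
per-turn = √(179.070781² + 26²) = √(32066.3447 + 676) = √32742.3447 = 180.948459
L = 1.25 × 180.948459 = 226.185573
V = π·3.75² × L = 44.178647 × 226.185573 = 9992.572532

L=226.186 V=9992.573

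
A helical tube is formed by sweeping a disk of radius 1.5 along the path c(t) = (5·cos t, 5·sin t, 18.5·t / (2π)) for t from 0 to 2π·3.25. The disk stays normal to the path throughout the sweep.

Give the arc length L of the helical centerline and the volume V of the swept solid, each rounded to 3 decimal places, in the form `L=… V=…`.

L=118.490 V=837.554

2πR = 2π·5 = 31.415927
per-turn = √(31.415927² + 18.5²) = √(986.9604 + 342.25) = √1329.2104 = 36.458338
L = 3.25 × 36.458338 = 118.489600
V = π·1.5² × L = 7.068583 × 118.489600 = 837.553627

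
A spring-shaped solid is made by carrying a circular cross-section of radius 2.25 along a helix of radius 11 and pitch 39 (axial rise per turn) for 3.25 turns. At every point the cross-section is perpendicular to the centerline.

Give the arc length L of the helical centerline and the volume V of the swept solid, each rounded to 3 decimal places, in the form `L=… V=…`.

2πR = 2π·11 = 69.115038
per-turn = √(69.115038² + 39²) = √(4776.8885 + 1521) = √6297.8885 = 79.359237
L = 3.25 × 79.359237 = 257.917521
V = π·2.25² × L = 15.904313 × 257.917521 = 4102.000932

L=257.918 V=4102.001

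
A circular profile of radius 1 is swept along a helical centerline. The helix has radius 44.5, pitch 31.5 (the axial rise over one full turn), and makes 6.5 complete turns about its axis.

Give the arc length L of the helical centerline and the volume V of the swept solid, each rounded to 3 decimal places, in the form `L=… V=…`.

2πR = 2π·44.5 = 279.601746
per-turn = √(279.601746² + 31.5²) = √(78177.1365 + 992.25) = √79169.3865 = 281.370550
L = 6.5 × 281.370550 = 1828.908576
V = π·1² × L = 3.141593 × 1828.908576 = 5745.685745

L=1828.909 V=5745.686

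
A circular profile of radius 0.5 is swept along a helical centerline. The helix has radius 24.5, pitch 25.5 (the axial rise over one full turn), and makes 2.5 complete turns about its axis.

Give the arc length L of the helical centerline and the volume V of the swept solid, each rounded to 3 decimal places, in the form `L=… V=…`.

L=390.089 V=306.376

2πR = 2π·24.5 = 153.938040
per-turn = √(153.938040² + 25.5²) = √(23696.9202 + 650.25) = √24347.1702 = 156.035798
L = 2.5 × 156.035798 = 390.089494
V = π·0.5² × L = 0.785398 × 390.089494 = 306.375572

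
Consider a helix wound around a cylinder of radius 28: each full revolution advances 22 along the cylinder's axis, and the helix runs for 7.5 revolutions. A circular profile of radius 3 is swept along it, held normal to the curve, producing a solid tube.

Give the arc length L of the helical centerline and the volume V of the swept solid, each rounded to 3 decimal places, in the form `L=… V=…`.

L=1329.746 V=37597.670

2πR = 2π·28 = 175.929189
per-turn = √(175.929189² + 22²) = √(30951.0794 + 484) = √31435.0794 = 177.299406
L = 7.5 × 177.299406 = 1329.745546
V = π·3² × L = 28.274334 × 1329.745546 = 37597.669538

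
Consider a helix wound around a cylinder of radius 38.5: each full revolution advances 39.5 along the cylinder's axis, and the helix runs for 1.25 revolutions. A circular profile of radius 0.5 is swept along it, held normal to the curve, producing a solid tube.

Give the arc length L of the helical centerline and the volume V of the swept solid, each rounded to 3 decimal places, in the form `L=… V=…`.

2πR = 2π·38.5 = 241.902634
per-turn = √(241.902634² + 39.5²) = √(58516.8845 + 1560.25) = √60077.1345 = 245.106374
L = 1.25 × 245.106374 = 306.382967
V = π·0.5² × L = 0.785398 × 306.382967 = 240.632620

L=306.383 V=240.633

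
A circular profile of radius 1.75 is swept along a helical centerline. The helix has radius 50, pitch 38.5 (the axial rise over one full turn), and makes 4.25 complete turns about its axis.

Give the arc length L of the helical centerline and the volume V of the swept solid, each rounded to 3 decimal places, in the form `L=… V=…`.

L=1345.166 V=12942.010

2πR = 2π·50 = 314.159265
per-turn = √(314.159265² + 38.5²) = √(98696.0440 + 1482.25) = √100178.2940 = 316.509548
L = 4.25 × 316.509548 = 1345.165579
V = π·1.75² × L = 9.621128 × 1345.165579 = 12942.009549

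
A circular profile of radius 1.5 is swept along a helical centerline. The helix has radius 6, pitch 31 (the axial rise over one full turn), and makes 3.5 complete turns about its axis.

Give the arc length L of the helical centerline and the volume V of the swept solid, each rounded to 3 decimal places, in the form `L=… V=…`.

2πR = 2π·6 = 37.699112
per-turn = √(37.699112² + 31²) = √(1421.2230 + 961) = √2382.2230 = 48.808022
L = 3.5 × 48.808022 = 170.828078
V = π·1.5² × L = 7.068583 × 170.828078 = 1207.512527

L=170.828 V=1207.513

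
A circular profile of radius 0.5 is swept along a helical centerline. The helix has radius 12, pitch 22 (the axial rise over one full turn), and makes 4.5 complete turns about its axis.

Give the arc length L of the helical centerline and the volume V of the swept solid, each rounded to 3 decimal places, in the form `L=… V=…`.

2πR = 2π·12 = 75.398224
per-turn = √(75.398224² + 22²) = √(5684.8921 + 484) = √6168.8921 = 78.542295
L = 4.5 × 78.542295 = 353.440328
V = π·0.5² × L = 0.785398 × 353.440328 = 277.591385

L=353.440 V=277.591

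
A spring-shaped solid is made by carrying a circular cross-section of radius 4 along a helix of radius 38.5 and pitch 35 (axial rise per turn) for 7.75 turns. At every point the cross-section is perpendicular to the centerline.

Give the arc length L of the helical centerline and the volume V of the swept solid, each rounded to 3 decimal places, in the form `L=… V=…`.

L=1894.267 V=95216.238

2πR = 2π·38.5 = 241.902634
per-turn = √(241.902634² + 35²) = √(58516.8845 + 1225) = √59741.8845 = 244.421530
L = 7.75 × 244.421530 = 1894.266860
V = π·4² × L = 50.265482 × 1894.266860 = 95216.237628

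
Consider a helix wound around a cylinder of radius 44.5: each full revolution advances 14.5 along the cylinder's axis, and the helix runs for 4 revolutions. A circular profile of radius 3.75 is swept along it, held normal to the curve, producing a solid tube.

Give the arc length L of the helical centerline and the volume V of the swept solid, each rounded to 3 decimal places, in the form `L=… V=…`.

L=1119.910 V=49476.104

2πR = 2π·44.5 = 279.601746
per-turn = √(279.601746² + 14.5²) = √(78177.1365 + 210.25) = √78387.3865 = 279.977475
L = 4 × 279.977475 = 1119.909900
V = π·3.75² × L = 44.178647 × 1119.909900 = 49476.103783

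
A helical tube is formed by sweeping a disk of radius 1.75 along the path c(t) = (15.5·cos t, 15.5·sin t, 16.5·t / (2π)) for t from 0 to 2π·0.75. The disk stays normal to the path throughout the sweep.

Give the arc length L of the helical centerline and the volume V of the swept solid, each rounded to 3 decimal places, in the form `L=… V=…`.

L=74.083 V=712.761

2πR = 2π·15.5 = 97.389372
per-turn = √(97.389372² + 16.5²) = √(9484.6898 + 272.25) = √9756.9398 = 98.777223
L = 0.75 × 98.777223 = 74.082917
V = π·1.75² × L = 9.621128 × 74.082917 = 712.761194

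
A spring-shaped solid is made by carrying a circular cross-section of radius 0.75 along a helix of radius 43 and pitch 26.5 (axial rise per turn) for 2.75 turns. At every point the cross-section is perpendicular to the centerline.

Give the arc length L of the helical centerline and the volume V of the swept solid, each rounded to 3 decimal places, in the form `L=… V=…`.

2πR = 2π·43 = 270.176968
per-turn = √(270.176968² + 26.5²) = √(72995.5942 + 702.25) = √73697.8442 = 271.473469
L = 2.75 × 271.473469 = 746.552039
V = π·0.75² × L = 1.767146 × 746.552039 = 1319.266350

L=746.552 V=1319.266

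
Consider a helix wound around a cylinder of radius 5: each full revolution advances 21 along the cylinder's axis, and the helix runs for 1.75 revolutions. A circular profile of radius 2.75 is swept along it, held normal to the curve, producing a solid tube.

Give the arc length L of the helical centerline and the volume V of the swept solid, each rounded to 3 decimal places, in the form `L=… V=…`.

L=66.130 V=1571.127

2πR = 2π·5 = 31.415927
per-turn = √(31.415927² + 21²) = √(986.9604 + 441) = √1427.9604 = 37.788364
L = 1.75 × 37.788364 = 66.129637
V = π·2.75² × L = 23.758294 × 66.129637 = 1571.127380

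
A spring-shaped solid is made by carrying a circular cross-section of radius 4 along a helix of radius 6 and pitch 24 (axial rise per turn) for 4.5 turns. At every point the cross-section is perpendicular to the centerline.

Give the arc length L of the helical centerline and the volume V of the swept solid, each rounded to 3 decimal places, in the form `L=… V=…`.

L=201.106 V=10108.708

2πR = 2π·6 = 37.699112
per-turn = √(37.699112² + 24²) = √(1421.2230 + 576) = √1997.2230 = 44.690301
L = 4.5 × 44.690301 = 201.106356
V = π·4² × L = 50.265482 × 201.106356 = 10108.708011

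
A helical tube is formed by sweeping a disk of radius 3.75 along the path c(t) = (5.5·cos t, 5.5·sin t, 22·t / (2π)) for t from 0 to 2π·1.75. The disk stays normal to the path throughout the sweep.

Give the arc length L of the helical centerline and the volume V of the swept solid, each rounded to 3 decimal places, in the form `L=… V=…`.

L=71.691 V=3167.198

2πR = 2π·5.5 = 34.557519
per-turn = √(34.557519² + 22²) = √(1194.2221 + 484) = √1678.2221 = 40.966110
L = 1.75 × 40.966110 = 71.690692
V = π·3.75² × L = 44.178647 × 71.690692 = 3167.197741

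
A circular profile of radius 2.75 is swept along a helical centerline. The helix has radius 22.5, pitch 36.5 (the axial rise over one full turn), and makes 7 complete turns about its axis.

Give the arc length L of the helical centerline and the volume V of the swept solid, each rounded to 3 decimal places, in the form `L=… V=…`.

L=1022.053 V=24282.229

2πR = 2π·22.5 = 141.371669
per-turn = √(141.371669² + 36.5²) = √(19985.9489 + 1332.25) = √21318.1989 = 146.007530
L = 7 × 146.007530 = 1022.052712
V = π·2.75² × L = 23.758294 × 1022.052712 = 24282.229275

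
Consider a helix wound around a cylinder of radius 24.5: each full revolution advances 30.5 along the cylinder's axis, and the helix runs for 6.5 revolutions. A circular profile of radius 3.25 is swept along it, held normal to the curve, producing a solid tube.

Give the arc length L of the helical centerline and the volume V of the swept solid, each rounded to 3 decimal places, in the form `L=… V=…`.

2πR = 2π·24.5 = 153.938040
per-turn = √(153.938040² + 30.5²) = √(23696.9202 + 930.25) = √24627.1702 = 156.930463
L = 6.5 × 156.930463 = 1020.048008
V = π·3.25² × L = 33.183072 × 1020.048008 = 33848.326920

L=1020.048 V=33848.327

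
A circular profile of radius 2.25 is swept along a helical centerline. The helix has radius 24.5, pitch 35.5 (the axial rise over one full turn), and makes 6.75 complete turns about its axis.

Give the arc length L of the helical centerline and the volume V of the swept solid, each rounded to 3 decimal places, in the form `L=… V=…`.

2πR = 2π·24.5 = 153.938040
per-turn = √(153.938040² + 35.5²) = √(23696.9202 + 1260.25) = √24957.1702 = 157.978385
L = 6.75 × 157.978385 = 1066.354100
V = π·2.25² × L = 15.904313 × 1066.354100 = 16959.629165

L=1066.354 V=16959.629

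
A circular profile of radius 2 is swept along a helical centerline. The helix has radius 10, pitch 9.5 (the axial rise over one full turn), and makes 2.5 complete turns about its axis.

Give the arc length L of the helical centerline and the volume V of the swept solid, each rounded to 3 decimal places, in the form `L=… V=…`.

L=158.865 V=1996.356

2πR = 2π·10 = 62.831853
per-turn = √(62.831853² + 9.5²) = √(3947.8418 + 90.25) = √4038.0918 = 63.545981
L = 2.5 × 63.545981 = 158.864954
V = π·2² × L = 12.566371 × 158.864954 = 1996.355885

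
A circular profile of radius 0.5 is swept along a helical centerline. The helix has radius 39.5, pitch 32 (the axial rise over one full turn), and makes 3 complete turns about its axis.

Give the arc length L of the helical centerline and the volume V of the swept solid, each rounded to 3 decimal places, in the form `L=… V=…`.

2πR = 2π·39.5 = 248.185820
per-turn = √(248.185820² + 32²) = √(61596.2011 + 1024) = √62620.2011 = 250.240287
L = 3 × 250.240287 = 750.720860
V = π·0.5² × L = 0.785398 × 750.720860 = 589.614785

L=750.721 V=589.615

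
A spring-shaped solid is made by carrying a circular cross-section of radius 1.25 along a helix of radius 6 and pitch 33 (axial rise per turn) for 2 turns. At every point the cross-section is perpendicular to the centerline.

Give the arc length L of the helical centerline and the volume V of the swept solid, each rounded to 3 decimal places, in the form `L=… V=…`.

L=100.204 V=491.876

2πR = 2π·6 = 37.699112
per-turn = √(37.699112² + 33²) = √(1421.2230 + 1089) = √2510.2230 = 50.102126
L = 2 × 50.102126 = 100.204252
V = π·1.25² × L = 4.908739 × 100.204252 = 491.876472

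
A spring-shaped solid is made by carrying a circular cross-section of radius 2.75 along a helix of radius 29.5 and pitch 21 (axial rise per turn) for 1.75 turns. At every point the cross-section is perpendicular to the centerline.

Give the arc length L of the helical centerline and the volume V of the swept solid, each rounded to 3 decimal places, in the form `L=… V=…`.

L=326.445 V=7755.768

2πR = 2π·29.5 = 185.353967
per-turn = √(185.353967² + 21²) = √(34356.0929 + 441) = √34797.0929 = 186.539789
L = 1.75 × 186.539789 = 326.444631
V = π·2.75² × L = 23.758294 × 326.444631 = 7755.767661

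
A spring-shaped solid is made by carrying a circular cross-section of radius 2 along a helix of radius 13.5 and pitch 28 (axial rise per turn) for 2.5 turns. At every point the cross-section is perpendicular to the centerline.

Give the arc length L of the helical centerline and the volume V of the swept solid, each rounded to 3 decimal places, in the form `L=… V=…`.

L=223.312 V=2806.225

2πR = 2π·13.5 = 84.823002
per-turn = √(84.823002² + 28²) = √(7194.9416 + 784) = √7978.9416 = 89.324922
L = 2.5 × 89.324922 = 223.312304
V = π·2² × L = 12.566371 × 223.312304 = 2806.225173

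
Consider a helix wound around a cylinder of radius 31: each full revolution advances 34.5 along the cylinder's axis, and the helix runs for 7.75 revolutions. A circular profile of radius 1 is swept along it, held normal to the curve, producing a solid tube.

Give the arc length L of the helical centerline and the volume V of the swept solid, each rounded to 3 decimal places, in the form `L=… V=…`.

2πR = 2π·31 = 194.778745
per-turn = √(194.778745² + 34.5²) = √(37938.7593 + 1190.25) = √39129.0093 = 197.810539
L = 7.75 × 197.810539 = 1533.031677
V = π·1² × L = 3.141593 × 1533.031677 = 4816.161054

L=1533.032 V=4816.161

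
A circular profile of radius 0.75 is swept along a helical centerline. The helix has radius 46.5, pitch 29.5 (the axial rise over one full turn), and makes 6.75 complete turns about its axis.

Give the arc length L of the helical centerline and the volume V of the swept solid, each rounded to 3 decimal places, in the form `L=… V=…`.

L=1982.162 V=3502.769

2πR = 2π·46.5 = 292.168117
per-turn = √(292.168117² + 29.5²) = √(85362.2085 + 870.25) = √86232.4585 = 293.653637
L = 6.75 × 293.653637 = 1982.162049
V = π·0.75² × L = 1.767146 × 1982.162049 = 3502.769474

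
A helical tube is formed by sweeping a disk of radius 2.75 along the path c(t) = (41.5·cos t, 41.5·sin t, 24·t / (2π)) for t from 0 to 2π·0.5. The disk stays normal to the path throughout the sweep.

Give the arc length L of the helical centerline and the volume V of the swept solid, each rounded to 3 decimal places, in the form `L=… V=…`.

2πR = 2π·41.5 = 260.752190
per-turn = √(260.752190² + 24²) = √(67991.7047 + 576) = √68567.7047 = 261.854358
L = 0.5 × 261.854358 = 130.927179
V = π·2.75² × L = 23.758294 × 130.927179 = 3110.606467

L=130.927 V=3110.606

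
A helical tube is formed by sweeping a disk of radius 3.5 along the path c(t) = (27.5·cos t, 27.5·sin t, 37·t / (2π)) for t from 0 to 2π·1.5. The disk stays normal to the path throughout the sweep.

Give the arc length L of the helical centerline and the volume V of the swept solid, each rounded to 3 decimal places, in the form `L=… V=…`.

2πR = 2π·27.5 = 172.787596
per-turn = √(172.787596² + 37²) = √(29855.5533 + 1369) = √31224.5533 = 176.704707
L = 1.5 × 176.704707 = 265.057060
V = π·3.5² × L = 38.484510 × 265.057060 = 10200.591071

L=265.057 V=10200.591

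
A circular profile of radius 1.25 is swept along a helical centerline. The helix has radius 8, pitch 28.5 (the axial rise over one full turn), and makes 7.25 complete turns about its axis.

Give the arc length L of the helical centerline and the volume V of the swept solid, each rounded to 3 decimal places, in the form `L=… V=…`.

2πR = 2π·8 = 50.265482
per-turn = √(50.265482² + 28.5²) = √(2526.6187 + 812.25) = √3338.8687 = 57.782945
L = 7.25 × 57.782945 = 418.926351
V = π·1.25² × L = 4.908739 × 418.926351 = 2056.399916

L=418.926 V=2056.400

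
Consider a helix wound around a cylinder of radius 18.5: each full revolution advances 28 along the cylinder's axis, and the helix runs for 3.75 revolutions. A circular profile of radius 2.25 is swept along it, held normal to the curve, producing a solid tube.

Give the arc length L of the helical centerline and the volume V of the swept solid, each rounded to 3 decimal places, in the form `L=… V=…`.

L=448.364 V=7130.922

2πR = 2π·18.5 = 116.238928
per-turn = √(116.238928² + 28²) = √(13511.4884 + 784) = √14295.4884 = 119.563742
L = 3.75 × 119.563742 = 448.364033
V = π·2.25² × L = 15.904313 × 448.364033 = 7130.921831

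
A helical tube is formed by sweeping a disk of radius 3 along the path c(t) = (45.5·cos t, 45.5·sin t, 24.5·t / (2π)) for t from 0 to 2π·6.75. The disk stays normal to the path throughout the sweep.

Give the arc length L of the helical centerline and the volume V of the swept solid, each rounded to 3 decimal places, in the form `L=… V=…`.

2πR = 2π·45.5 = 285.884931
per-turn = √(285.884931² + 24.5²) = √(81730.1940 + 600.25) = √82330.4440 = 286.932821
L = 6.75 × 286.932821 = 1936.796545
V = π·3² × L = 28.274334 × 1936.796545 = 54761.632176

L=1936.797 V=54761.632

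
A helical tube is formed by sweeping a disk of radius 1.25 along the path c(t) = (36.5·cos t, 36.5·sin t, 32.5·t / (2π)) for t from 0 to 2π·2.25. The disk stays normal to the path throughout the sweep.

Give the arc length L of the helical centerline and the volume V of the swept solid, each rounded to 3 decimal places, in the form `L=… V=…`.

2πR = 2π·36.5 = 229.336264
per-turn = √(229.336264² + 32.5²) = √(52595.1219 + 1056.25) = √53651.3719 = 231.627658
L = 2.25 × 231.627658 = 521.162230
V = π·1.25² × L = 4.908739 × 521.162230 = 2558.249114

L=521.162 V=2558.249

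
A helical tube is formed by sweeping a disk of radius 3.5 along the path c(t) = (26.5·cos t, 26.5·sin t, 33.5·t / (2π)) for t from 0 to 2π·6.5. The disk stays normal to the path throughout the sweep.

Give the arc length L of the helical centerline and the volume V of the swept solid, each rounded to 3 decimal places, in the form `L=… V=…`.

L=1103.967 V=42485.612

2πR = 2π·26.5 = 166.504411
per-turn = √(166.504411² + 33.5²) = √(27723.7188 + 1122.25) = √28845.9688 = 169.841010
L = 6.5 × 169.841010 = 1103.966567
V = π·3.5² × L = 38.484510 × 1103.966567 = 42485.612380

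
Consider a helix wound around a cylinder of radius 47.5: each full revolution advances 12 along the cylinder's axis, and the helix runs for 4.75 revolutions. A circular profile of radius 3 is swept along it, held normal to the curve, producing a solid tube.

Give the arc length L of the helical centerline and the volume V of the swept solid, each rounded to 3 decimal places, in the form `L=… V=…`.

2πR = 2π·47.5 = 298.451302
per-turn = √(298.451302² + 12²) = √(89073.1797 + 144) = √89217.1797 = 298.692450
L = 4.75 × 298.692450 = 1418.789138
V = π·3² × L = 28.274334 × 1418.789138 = 40115.317790

L=1418.789 V=40115.318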